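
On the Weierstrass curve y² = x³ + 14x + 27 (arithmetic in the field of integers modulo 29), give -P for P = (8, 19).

(8, 10)

-(8, 19) = (8, -19 mod 29) = (8, 10).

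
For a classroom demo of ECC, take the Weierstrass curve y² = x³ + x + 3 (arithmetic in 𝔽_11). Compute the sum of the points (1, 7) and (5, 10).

(9, 9)

(1, 7) + (5, 10). λ = (10 - 7)/(5 - 1) ≡ 3/4 mod 11. 4⁻¹ ≡ 3 (mod 11), so λ ≡ 9.
  x = λ² - 1 - 5 = 81 - 6 ≡ 9; y = λ·(1 - 9) - 7 ≡ 9. → (9, 9)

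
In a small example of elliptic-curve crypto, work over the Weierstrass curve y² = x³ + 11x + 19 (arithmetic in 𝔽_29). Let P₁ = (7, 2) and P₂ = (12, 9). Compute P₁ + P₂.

(7, 2) + (12, 9). λ = (9 - 2)/(12 - 7) ≡ 7/5 mod 29. 5⁻¹ ≡ 6 (mod 29), so λ ≡ 13.
  x = λ² - 7 - 12 = 169 - 19 ≡ 5; y = λ·(7 - 5) - 2 ≡ 24. → (5, 24)

(5, 24)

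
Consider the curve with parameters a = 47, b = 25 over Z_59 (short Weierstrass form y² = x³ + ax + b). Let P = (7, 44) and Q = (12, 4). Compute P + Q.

(45, 24)

(7, 44) + (12, 4). λ = (4 - 44)/(12 - 7) ≡ 19/5 mod 59. 5⁻¹ ≡ 12 (mod 59) since 5·12 = 60 ≡ 1, so λ ≡ 51.
  x = λ² - 7 - 12 = 2601 - 19 ≡ 45; y = λ·(7 - 45) - 44 ≡ 24. → (45, 24)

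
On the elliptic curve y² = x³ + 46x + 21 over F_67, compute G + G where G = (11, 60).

(62, 66)

tangent at (11, 60): λ = (3·11² + 46)/(2·60) ≡ 7/53. 53⁻¹ ≡ 43 (mod 67), so λ ≡ 7·43 ≡ 33.
  x = λ² - 11 - 11 = 1089 - 22 ≡ 62; y = λ·(11 - 62) - 60 ≡ 66. → (62, 66)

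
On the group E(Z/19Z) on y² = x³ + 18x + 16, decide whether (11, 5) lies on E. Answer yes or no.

yes

y² = 5² ≡ 6; x³ + 18x + 16 = 1545 ≡ 6 (mod 19). 6 = 6.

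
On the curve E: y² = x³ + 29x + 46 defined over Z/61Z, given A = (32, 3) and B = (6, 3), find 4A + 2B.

First 4A:
Repeated addition: build up to 4A.
2A: tangent at (32, 3): λ = (3·32² + 29)/(2·3) ≡ 51/6. 6⁻¹ ≡ 51 (mod 61), so λ ≡ 51·51 ≡ 39.
  x = λ² - 32 - 32 = 1521 - 64 ≡ 54; y = λ·(32 - 54) - 3 ≡ 54. → (54, 54)
3A: (54, 54) + (32, 3). λ = (3 - 54)/(32 - 54) ≡ 10/39 mod 61. 39⁻¹ ≡ 36 (mod 61), so λ ≡ 55.
  x = λ² - 54 - 32 = 3025 - 86 ≡ 11; y = λ·(54 - 11) - 54 ≡ 54. → (11, 54)
4A: (11, 54) + (32, 3). λ = (3 - 54)/(32 - 11) ≡ 10/21 mod 61. 21⁻¹ ≡ 32 (mod 61) since 21·32 = 672 ≡ 1, so λ ≡ 15.
  x = λ² - 11 - 32 = 225 - 43 ≡ 60; y = λ·(11 - 60) - 54 ≡ 4. → (60, 4)
4A = (60, 4).
Next 2B:
Repeated addition: build up to 2B.
2B: tangent at (6, 3): λ = (3·6² + 29)/(2·3) ≡ 15/6. 6⁻¹ ≡ 51 (mod 61), so λ ≡ 15·51 ≡ 33.
  x = λ² - 6 - 6 = 1089 - 12 ≡ 40; y = λ·(6 - 40) - 3 ≡ 34. → (40, 34)
2B = (40, 34).
Finally 4A + 2B:
(60, 4) + (40, 34). λ = (34 - 4)/(40 - 60) ≡ 30/41 mod 61. 41⁻¹ ≡ 3 (mod 61), so λ ≡ 29.
  x = λ² - 60 - 40 = 841 - 100 ≡ 9; y = λ·(60 - 9) - 4 ≡ 11. → (9, 11)

(9, 11)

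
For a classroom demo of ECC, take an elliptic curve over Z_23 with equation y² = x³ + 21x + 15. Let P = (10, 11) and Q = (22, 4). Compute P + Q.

(3, 6)

(10, 11) + (22, 4). λ = (4 - 11)/(22 - 10) ≡ 16/12 mod 23. 12⁻¹ ≡ 2 (mod 23), so λ ≡ 9.
  x = λ² - 10 - 22 = 81 - 32 ≡ 3; y = λ·(10 - 3) - 11 ≡ 6. → (3, 6)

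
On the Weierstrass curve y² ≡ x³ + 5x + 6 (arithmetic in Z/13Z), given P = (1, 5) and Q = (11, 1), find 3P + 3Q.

(10, 4)

First 3P:
Repeated addition: build up to 3P.
2P: tangent at (1, 5): λ = (3·1² + 5)/(2·5) ≡ 8/10. 10⁻¹ ≡ 4 (mod 13) since 10·4 = 40 ≡ 1, so λ ≡ 8·4 ≡ 6.
  x = λ² - 1 - 1 = 36 - 2 ≡ 8; y = λ·(1 - 8) - 5 ≡ 5. → (8, 5)
3P: (8, 5) + (1, 5). λ = (5 - 5)/(1 - 8) ≡ 0/6 mod 13. 6⁻¹ ≡ 11 (mod 13), so λ ≡ 0.
  x = λ² - 8 - 1 = 0 - 9 ≡ 4; y = λ·(8 - 4) - 5 ≡ 8. → (4, 8)
3P = (4, 8).
Next 3Q:
Repeated addition: build up to 3Q.
2Q: tangent at (11, 1): λ = (3·11² + 5)/(2·1) ≡ 4/2. 2⁻¹ ≡ 7 (mod 13), so λ ≡ 4·7 ≡ 2.
  x = λ² - 11 - 11 = 4 - 22 ≡ 8; y = λ·(11 - 8) - 1 ≡ 5. → (8, 5)
3Q: (8, 5) + (11, 1). λ = (1 - 5)/(11 - 8) ≡ 9/3 mod 13. 3⁻¹ ≡ 9 (mod 13), so λ ≡ 3.
  x = λ² - 8 - 11 = 9 - 19 ≡ 3; y = λ·(8 - 3) - 5 ≡ 10. → (3, 10)
3Q = (3, 10).
Finally 3P + 3Q:
(4, 8) + (3, 10). λ = (10 - 8)/(3 - 4) ≡ 2/12 mod 13. 12⁻¹ ≡ 12 (mod 13), so λ ≡ 11.
  x = λ² - 4 - 3 = 121 - 7 ≡ 10; y = λ·(4 - 10) - 8 ≡ 4. → (10, 4)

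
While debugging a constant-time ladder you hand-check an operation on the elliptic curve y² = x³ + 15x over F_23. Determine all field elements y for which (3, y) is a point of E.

7, 16

x³ + 15x + 0 = 72 ≡ 3 (mod 23).
Square roots of 3 mod 23: 7 and 16 (since 7² = 49 ≡ 3).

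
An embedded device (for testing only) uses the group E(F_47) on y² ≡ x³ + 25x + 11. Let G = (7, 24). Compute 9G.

O

Double-and-add on 9 = (1001)₂. Start with G = (7, 24) for the leading 1-bit.
double: tangent at (7, 24): λ = (3·7² + 25)/(2·24) ≡ 31/1. 1⁻¹ ≡ 1 (mod 47) since 1·1 = 1 ≡ 1, so λ ≡ 31·1 ≡ 31.
  x = λ² - 7 - 7 = 961 - 14 ≡ 7; y = λ·(7 - 7) - 24 ≡ 23. → (7, 23)
double: tangent at (7, 23): λ = (3·7² + 25)/(2·23) ≡ 31/46. 46⁻¹ ≡ 46 (mod 47), so λ ≡ 31·46 ≡ 16.
  x = λ² - 7 - 7 = 256 - 14 ≡ 7; y = λ·(7 - 7) - 23 ≡ 24. → (7, 24)
double: tangent at (7, 24): λ = (3·7² + 25)/(2·24) ≡ 31/1. 1⁻¹ ≡ 1 (mod 47), so λ ≡ 31·1 ≡ 31.
  x = λ² - 7 - 7 = 961 - 14 ≡ 7; y = λ·(7 - 7) - 24 ≡ 23. → (7, 23)
add G: (7, 23) + (7, 24): same x and y₁ ≡ -y₂, so the sum is O.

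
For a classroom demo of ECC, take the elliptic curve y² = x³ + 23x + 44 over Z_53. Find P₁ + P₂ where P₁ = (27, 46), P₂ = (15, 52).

(27, 46) + (15, 52). λ = (52 - 46)/(15 - 27) ≡ 6/41 mod 53. 41⁻¹ ≡ 22 (mod 53), so λ ≡ 26.
  x = λ² - 27 - 15 = 676 - 42 ≡ 51; y = λ·(27 - 51) - 46 ≡ 19. → (51, 19)

(51, 19)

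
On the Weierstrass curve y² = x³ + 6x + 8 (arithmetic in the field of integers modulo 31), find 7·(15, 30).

Write P = (15, 30).
Repeated addition: build up to 7P.
2P: tangent at (15, 30): λ = (3·15² + 6)/(2·30) ≡ 30/29. 29⁻¹ ≡ 15 (mod 31), so λ ≡ 30·15 ≡ 16.
  x = λ² - 15 - 15 = 256 - 30 ≡ 9; y = λ·(15 - 9) - 30 ≡ 4. → (9, 4)
3P: (9, 4) + (15, 30). λ = (30 - 4)/(15 - 9) ≡ 26/6 mod 31. 6⁻¹ ≡ 26 (mod 31), so λ ≡ 25.
  x = λ² - 9 - 15 = 625 - 24 ≡ 12; y = λ·(9 - 12) - 4 ≡ 14. → (12, 14)
4P: (12, 14) + (15, 30). λ = (30 - 14)/(15 - 12) ≡ 16/3 mod 31. 3⁻¹ ≡ 21 (mod 31) since 3·21 = 63 ≡ 1, so λ ≡ 26.
  x = λ² - 12 - 15 = 676 - 27 ≡ 29; y = λ·(12 - 29) - 14 ≡ 9. → (29, 9)
5P: (29, 9) + (15, 30). λ = (30 - 9)/(15 - 29) ≡ 21/17 mod 31. 17⁻¹ ≡ 11 (mod 31) since 17·11 = 187 ≡ 1, so λ ≡ 14.
  x = λ² - 29 - 15 = 196 - 44 ≡ 28; y = λ·(29 - 28) - 9 ≡ 5. → (28, 5)
6P: (28, 5) + (15, 30). λ = (30 - 5)/(15 - 28) ≡ 25/18 mod 31. 18⁻¹ ≡ 19 (mod 31) since 18·19 = 342 ≡ 1, so λ ≡ 10.
  x = λ² - 28 - 15 = 100 - 43 ≡ 26; y = λ·(28 - 26) - 5 ≡ 15. → (26, 15)
7P: (26, 15) + (15, 30). λ = (30 - 15)/(15 - 26) ≡ 15/20 mod 31. 20⁻¹ ≡ 14 (mod 31), so λ ≡ 24.
  x = λ² - 26 - 15 = 576 - 41 ≡ 8; y = λ·(26 - 8) - 15 ≡ 14. → (8, 14)

(8, 14)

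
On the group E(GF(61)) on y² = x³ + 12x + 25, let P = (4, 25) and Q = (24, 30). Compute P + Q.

(14, 3)

(4, 25) + (24, 30). λ = (30 - 25)/(24 - 4) ≡ 5/20 mod 61. 20⁻¹ ≡ 58 (mod 61) since 20·58 = 1160 ≡ 1, so λ ≡ 46.
  x = λ² - 4 - 24 = 2116 - 28 ≡ 14; y = λ·(4 - 14) - 25 ≡ 3. → (14, 3)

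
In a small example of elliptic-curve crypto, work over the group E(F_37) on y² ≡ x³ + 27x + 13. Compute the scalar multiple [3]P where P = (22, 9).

Repeated addition: build up to 3P.
2P: tangent at (22, 9): λ = (3·22² + 27)/(2·9) ≡ 36/18. 18⁻¹ ≡ 35 (mod 37) since 18·35 = 630 ≡ 1, so λ ≡ 36·35 ≡ 2.
  x = λ² - 22 - 22 = 4 - 44 ≡ 34; y = λ·(22 - 34) - 9 ≡ 4. → (34, 4)
3P: (34, 4) + (22, 9). λ = (9 - 4)/(22 - 34) ≡ 5/25 mod 37. 25⁻¹ ≡ 3 (mod 37) since 25·3 = 75 ≡ 1, so λ ≡ 15.
  x = λ² - 34 - 22 = 225 - 56 ≡ 21; y = λ·(34 - 21) - 4 ≡ 6. → (21, 6)

(21, 6)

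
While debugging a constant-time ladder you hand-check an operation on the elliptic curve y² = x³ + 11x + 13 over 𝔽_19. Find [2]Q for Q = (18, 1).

tangent at (18, 1): λ = (3·18² + 11)/(2·1) ≡ 14/2. 2⁻¹ ≡ 10 (mod 19), so λ ≡ 14·10 ≡ 7.
  x = λ² - 18 - 18 = 49 - 36 ≡ 13; y = λ·(18 - 13) - 1 ≡ 15. → (13, 15)

(13, 15)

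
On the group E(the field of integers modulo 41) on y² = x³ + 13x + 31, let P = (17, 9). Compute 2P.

tangent at (17, 9): λ = (3·17² + 13)/(2·9) ≡ 19/18. 18⁻¹ ≡ 16 (mod 41), so λ ≡ 19·16 ≡ 17.
  x = λ² - 17 - 17 = 289 - 34 ≡ 9; y = λ·(17 - 9) - 9 ≡ 4. → (9, 4)

(9, 4)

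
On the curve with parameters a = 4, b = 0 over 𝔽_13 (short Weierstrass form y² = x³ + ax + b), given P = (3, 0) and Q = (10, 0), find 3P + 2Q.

First 3P:
Repeated addition: build up to 3P.
2P: (3, 0) + (3, 0): same x and y₁ ≡ -y₂, so the sum is ∞.
3P: ∞ + (3, 0) = (3, 0) (identity).
3P = (3, 0).
Next 2Q:
Repeated addition: build up to 2Q.
2Q: (10, 0) + (10, 0): same x and y₁ ≡ -y₂, so the sum is ∞.
2Q = ∞.
Finally 3P + 2Q:
(3, 0) + ∞ = (3, 0) (identity).

(3, 0)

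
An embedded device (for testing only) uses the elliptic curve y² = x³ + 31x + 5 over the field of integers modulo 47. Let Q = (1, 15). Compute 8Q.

(22, 14)

Repeated addition: build up to 8Q.
2Q: tangent at (1, 15): λ = (3·1² + 31)/(2·15) ≡ 34/30. 30⁻¹ ≡ 11 (mod 47) since 30·11 = 330 ≡ 1, so λ ≡ 34·11 ≡ 45.
  x = λ² - 1 - 1 = 2025 - 2 ≡ 2; y = λ·(1 - 2) - 15 ≡ 34. → (2, 34)
3Q: (2, 34) + (1, 15). λ = (15 - 34)/(1 - 2) ≡ 28/46 mod 47. 46⁻¹ ≡ 46 (mod 47) since 46·46 = 2116 ≡ 1, so λ ≡ 19.
  x = λ² - 2 - 1 = 361 - 3 ≡ 29; y = λ·(2 - 29) - 34 ≡ 17. → (29, 17)
4Q: (29, 17) + (1, 15). λ = (15 - 17)/(1 - 29) ≡ 45/19 mod 47. 19⁻¹ ≡ 5 (mod 47) since 19·5 = 95 ≡ 1, so λ ≡ 37.
  x = λ² - 29 - 1 = 1369 - 30 ≡ 23; y = λ·(29 - 23) - 17 ≡ 17. → (23, 17)
5Q: (23, 17) + (1, 15). λ = (15 - 17)/(1 - 23) ≡ 45/25 mod 47. 25⁻¹ ≡ 32 (mod 47) since 25·32 = 800 ≡ 1, so λ ≡ 30.
  x = λ² - 23 - 1 = 900 - 24 ≡ 30; y = λ·(23 - 30) - 17 ≡ 8. → (30, 8)
6Q: (30, 8) + (1, 15). λ = (15 - 8)/(1 - 30) ≡ 7/18 mod 47. 18⁻¹ ≡ 34 (mod 47) since 18·34 = 612 ≡ 1, so λ ≡ 3.
  x = λ² - 30 - 1 = 9 - 31 ≡ 25; y = λ·(30 - 25) - 8 ≡ 7. → (25, 7)
7Q: (25, 7) + (1, 15). λ = (15 - 7)/(1 - 25) ≡ 8/23 mod 47. 23⁻¹ ≡ 45 (mod 47), so λ ≡ 31.
  x = λ² - 25 - 1 = 961 - 26 ≡ 42; y = λ·(25 - 42) - 7 ≡ 30. → (42, 30)
8Q: (42, 30) + (1, 15). λ = (15 - 30)/(1 - 42) ≡ 32/6 mod 47. 6⁻¹ ≡ 8 (mod 47), so λ ≡ 21.
  x = λ² - 42 - 1 = 441 - 43 ≡ 22; y = λ·(42 - 22) - 30 ≡ 14. → (22, 14)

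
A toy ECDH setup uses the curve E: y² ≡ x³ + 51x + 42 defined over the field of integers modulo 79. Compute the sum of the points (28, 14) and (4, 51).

(28, 14) + (4, 51). λ = (51 - 14)/(4 - 28) ≡ 37/55 mod 79. 55⁻¹ ≡ 23 (mod 79) since 55·23 = 1265 ≡ 1, so λ ≡ 61.
  x = λ² - 28 - 4 = 3721 - 32 ≡ 55; y = λ·(28 - 55) - 14 ≡ 77. → (55, 77)

(55, 77)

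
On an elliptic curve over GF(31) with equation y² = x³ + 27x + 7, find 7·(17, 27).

(21, 15)

Write G = (17, 27).
Double-and-add on 7 = (111)₂. Start with G = (17, 27) for the leading 1-bit.
double: tangent at (17, 27): λ = (3·17² + 27)/(2·27) ≡ 26/23. 23⁻¹ ≡ 27 (mod 31), so λ ≡ 26·27 ≡ 20.
  x = λ² - 17 - 17 = 400 - 34 ≡ 25; y = λ·(17 - 25) - 27 ≡ 30. → (25, 30)
add G: (25, 30) + (17, 27). λ = (27 - 30)/(17 - 25) ≡ 28/23 mod 31. 23⁻¹ ≡ 27 (mod 31), so λ ≡ 12.
  x = λ² - 25 - 17 = 144 - 42 ≡ 9; y = λ·(25 - 9) - 30 ≡ 7. → (9, 7)
double: tangent at (9, 7): λ = (3·9² + 27)/(2·7) ≡ 22/14. 14⁻¹ ≡ 20 (mod 31) since 14·20 = 280 ≡ 1, so λ ≡ 22·20 ≡ 6.
  x = λ² - 9 - 9 = 36 - 18 ≡ 18; y = λ·(9 - 18) - 7 ≡ 1. → (18, 1)
add G: (18, 1) + (17, 27). λ = (27 - 1)/(17 - 18) ≡ 26/30 mod 31. 30⁻¹ ≡ 30 (mod 31), so λ ≡ 5.
  x = λ² - 18 - 17 = 25 - 35 ≡ 21; y = λ·(18 - 21) - 1 ≡ 15. → (21, 15)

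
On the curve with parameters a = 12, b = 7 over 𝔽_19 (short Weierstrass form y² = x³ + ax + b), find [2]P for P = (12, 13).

(15, 3)

tangent at (12, 13): λ = (3·12² + 12)/(2·13) ≡ 7/7. 7⁻¹ ≡ 11 (mod 19), so λ ≡ 7·11 ≡ 1.
  x = λ² - 12 - 12 = 1 - 24 ≡ 15; y = λ·(12 - 15) - 13 ≡ 3. → (15, 3)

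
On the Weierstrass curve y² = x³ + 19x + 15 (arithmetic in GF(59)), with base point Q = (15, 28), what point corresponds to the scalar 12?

Repeated addition: build up to 12Q.
2Q: tangent at (15, 28): λ = (3·15² + 19)/(2·28) ≡ 45/56. 56⁻¹ ≡ 39 (mod 59), so λ ≡ 45·39 ≡ 44.
  x = λ² - 15 - 15 = 1936 - 30 ≡ 18; y = λ·(15 - 18) - 28 ≡ 17. → (18, 17)
3Q: (18, 17) + (15, 28). λ = (28 - 17)/(15 - 18) ≡ 11/56 mod 59. 56⁻¹ ≡ 39 (mod 59), so λ ≡ 16.
  x = λ² - 18 - 15 = 256 - 33 ≡ 46; y = λ·(18 - 46) - 17 ≡ 7. → (46, 7)
4Q: (46, 7) + (15, 28). λ = (28 - 7)/(15 - 46) ≡ 21/28 mod 59. 28⁻¹ ≡ 19 (mod 59), so λ ≡ 45.
  x = λ² - 46 - 15 = 2025 - 61 ≡ 17; y = λ·(46 - 17) - 7 ≡ 0. → (17, 0)
5Q: (17, 0) + (15, 28). λ = (28 - 0)/(15 - 17) ≡ 28/57 mod 59. 57⁻¹ ≡ 29 (mod 59), so λ ≡ 45.
  x = λ² - 17 - 15 = 2025 - 32 ≡ 46; y = λ·(17 - 46) - 0 ≡ 52. → (46, 52)
6Q: (46, 52) + (15, 28). λ = (28 - 52)/(15 - 46) ≡ 35/28 mod 59. 28⁻¹ ≡ 19 (mod 59), so λ ≡ 16.
  x = λ² - 46 - 15 = 256 - 61 ≡ 18; y = λ·(46 - 18) - 52 ≡ 42. → (18, 42)
7Q: (18, 42) + (15, 28). λ = (28 - 42)/(15 - 18) ≡ 45/56 mod 59. 56⁻¹ ≡ 39 (mod 59), so λ ≡ 44.
  x = λ² - 18 - 15 = 1936 - 33 ≡ 15; y = λ·(18 - 15) - 42 ≡ 31. → (15, 31)
8Q: (15, 31) + (15, 28): same x and y₁ ≡ -y₂, so the sum is O.
9Q: O + (15, 28) = (15, 28) (identity).
10Q: tangent at (15, 28): λ = (3·15² + 19)/(2·28) ≡ 45/56. 56⁻¹ ≡ 39 (mod 59) since 56·39 = 2184 ≡ 1, so λ ≡ 45·39 ≡ 44.
  x = λ² - 15 - 15 = 1936 - 30 ≡ 18; y = λ·(15 - 18) - 28 ≡ 17. → (18, 17)
11Q: (18, 17) + (15, 28). λ = (28 - 17)/(15 - 18) ≡ 11/56 mod 59. 56⁻¹ ≡ 39 (mod 59) since 56·39 = 2184 ≡ 1, so λ ≡ 16.
  x = λ² - 18 - 15 = 256 - 33 ≡ 46; y = λ·(18 - 46) - 17 ≡ 7. → (46, 7)
12Q: (46, 7) + (15, 28). λ = (28 - 7)/(15 - 46) ≡ 21/28 mod 59. 28⁻¹ ≡ 19 (mod 59), so λ ≡ 45.
  x = λ² - 46 - 15 = 2025 - 61 ≡ 17; y = λ·(46 - 17) - 7 ≡ 0. → (17, 0)

(17, 0)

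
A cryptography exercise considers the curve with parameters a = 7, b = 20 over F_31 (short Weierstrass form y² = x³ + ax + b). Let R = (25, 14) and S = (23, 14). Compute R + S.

(14, 17)

(25, 14) + (23, 14). λ = (14 - 14)/(23 - 25) ≡ 0/29 mod 31. 29⁻¹ ≡ 15 (mod 31) since 29·15 = 435 ≡ 1, so λ ≡ 0.
  x = λ² - 25 - 23 = 0 - 48 ≡ 14; y = λ·(25 - 14) - 14 ≡ 17. → (14, 17)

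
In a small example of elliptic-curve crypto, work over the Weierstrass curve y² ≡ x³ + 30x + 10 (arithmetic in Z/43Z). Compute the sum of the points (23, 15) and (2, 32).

(23, 15) + (2, 32). λ = (32 - 15)/(2 - 23) ≡ 17/22 mod 43. 22⁻¹ ≡ 2 (mod 43), so λ ≡ 34.
  x = λ² - 23 - 2 = 1156 - 25 ≡ 13; y = λ·(23 - 13) - 15 ≡ 24. → (13, 24)

(13, 24)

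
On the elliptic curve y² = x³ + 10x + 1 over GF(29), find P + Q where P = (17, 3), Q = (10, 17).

(6, 4)

(17, 3) + (10, 17). λ = (17 - 3)/(10 - 17) ≡ 14/22 mod 29. 22⁻¹ ≡ 4 (mod 29) since 22·4 = 88 ≡ 1, so λ ≡ 27.
  x = λ² - 17 - 10 = 729 - 27 ≡ 6; y = λ·(17 - 6) - 3 ≡ 4. → (6, 4)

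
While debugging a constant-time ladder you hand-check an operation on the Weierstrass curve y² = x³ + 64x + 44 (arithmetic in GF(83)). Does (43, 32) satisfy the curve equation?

y² = 32² ≡ 28; x³ + 64x + 44 = 82303 ≡ 50 (mod 83). 28 ≠ 50.

no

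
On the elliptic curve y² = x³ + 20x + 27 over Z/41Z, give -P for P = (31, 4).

(31, 37)

-(31, 4) = (31, -4 mod 41) = (31, 37).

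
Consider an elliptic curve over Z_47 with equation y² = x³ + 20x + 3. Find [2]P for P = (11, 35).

tangent at (11, 35): λ = (3·11² + 20)/(2·35) ≡ 7/23. 23⁻¹ ≡ 45 (mod 47) since 23·45 = 1035 ≡ 1, so λ ≡ 7·45 ≡ 33.
  x = λ² - 11 - 11 = 1089 - 22 ≡ 33; y = λ·(11 - 33) - 35 ≡ 38. → (33, 38)

(33, 38)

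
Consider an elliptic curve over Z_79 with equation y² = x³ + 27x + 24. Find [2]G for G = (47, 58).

(40, 18)

tangent at (47, 58): λ = (3·47² + 27)/(2·58) ≡ 18/37. 37⁻¹ ≡ 47 (mod 79), so λ ≡ 18·47 ≡ 56.
  x = λ² - 47 - 47 = 3136 - 94 ≡ 40; y = λ·(47 - 40) - 58 ≡ 18. → (40, 18)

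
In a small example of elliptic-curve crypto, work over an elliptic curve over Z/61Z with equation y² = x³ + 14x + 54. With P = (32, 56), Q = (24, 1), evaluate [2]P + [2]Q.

(14, 26)

First 2P:
Repeated addition: build up to 2P.
2P: tangent at (32, 56): λ = (3·32² + 14)/(2·56) ≡ 36/51. 51⁻¹ ≡ 6 (mod 61), so λ ≡ 36·6 ≡ 33.
  x = λ² - 32 - 32 = 1089 - 64 ≡ 49; y = λ·(32 - 49) - 56 ≡ 54. → (49, 54)
2P = (49, 54).
Next 2Q:
Repeated addition: build up to 2Q.
2Q: tangent at (24, 1): λ = (3·24² + 14)/(2·1) ≡ 34/2. 2⁻¹ ≡ 31 (mod 61), so λ ≡ 34·31 ≡ 17.
  x = λ² - 24 - 24 = 289 - 48 ≡ 58; y = λ·(24 - 58) - 1 ≡ 31. → (58, 31)
2Q = (58, 31).
Finally 2P + 2Q:
(49, 54) + (58, 31). λ = (31 - 54)/(58 - 49) ≡ 38/9 mod 61. 9⁻¹ ≡ 34 (mod 61), so λ ≡ 11.
  x = λ² - 49 - 58 = 121 - 107 ≡ 14; y = λ·(49 - 14) - 54 ≡ 26. → (14, 26)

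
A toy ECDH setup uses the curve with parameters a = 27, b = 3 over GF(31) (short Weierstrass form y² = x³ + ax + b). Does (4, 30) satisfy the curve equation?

no

y² = 30² ≡ 1; x³ + 27x + 3 = 175 ≡ 20 (mod 31). 1 ≠ 20.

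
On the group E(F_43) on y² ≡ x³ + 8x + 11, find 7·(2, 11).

Write P = (2, 11).
Double-and-add on 7 = (111)₂. Start with P = (2, 11) for the leading 1-bit.
double: tangent at (2, 11): λ = (3·2² + 8)/(2·11) ≡ 20/22. 22⁻¹ ≡ 2 (mod 43), so λ ≡ 20·2 ≡ 40.
  x = λ² - 2 - 2 = 1600 - 4 ≡ 5; y = λ·(2 - 5) - 11 ≡ 41. → (5, 41)
add P: (5, 41) + (2, 11). λ = (11 - 41)/(2 - 5) ≡ 13/40 mod 43. 40⁻¹ ≡ 14 (mod 43), so λ ≡ 10.
  x = λ² - 5 - 2 = 100 - 7 ≡ 7; y = λ·(5 - 7) - 41 ≡ 25. → (7, 25)
double: tangent at (7, 25): λ = (3·7² + 8)/(2·25) ≡ 26/7. 7⁻¹ ≡ 37 (mod 43), so λ ≡ 26·37 ≡ 16.
  x = λ² - 7 - 7 = 256 - 14 ≡ 27; y = λ·(7 - 27) - 25 ≡ 42. → (27, 42)
add P: (27, 42) + (2, 11). λ = (11 - 42)/(2 - 27) ≡ 12/18 mod 43. 18⁻¹ ≡ 12 (mod 43), so λ ≡ 15.
  x = λ² - 27 - 2 = 225 - 29 ≡ 24; y = λ·(27 - 24) - 42 ≡ 3. → (24, 3)

(24, 3)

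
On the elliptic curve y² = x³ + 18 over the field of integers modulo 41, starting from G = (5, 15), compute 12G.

(9, 38)

Repeated addition: build up to 12G.
2G: tangent at (5, 15): λ = (3·5² + 0)/(2·15) ≡ 34/30. 30⁻¹ ≡ 26 (mod 41), so λ ≡ 34·26 ≡ 23.
  x = λ² - 5 - 5 = 529 - 10 ≡ 27; y = λ·(5 - 27) - 15 ≡ 12. → (27, 12)
3G: (27, 12) + (5, 15). λ = (15 - 12)/(5 - 27) ≡ 3/19 mod 41. 19⁻¹ ≡ 13 (mod 41), so λ ≡ 39.
  x = λ² - 27 - 5 = 1521 - 32 ≡ 13; y = λ·(27 - 13) - 12 ≡ 1. → (13, 1)
4G: (13, 1) + (5, 15). λ = (15 - 1)/(5 - 13) ≡ 14/33 mod 41. 33⁻¹ ≡ 5 (mod 41) since 33·5 = 165 ≡ 1, so λ ≡ 29.
  x = λ² - 13 - 5 = 841 - 18 ≡ 3; y = λ·(13 - 3) - 1 ≡ 2. → (3, 2)
5G: (3, 2) + (5, 15). λ = (15 - 2)/(5 - 3) ≡ 13/2 mod 41. 2⁻¹ ≡ 21 (mod 41) since 2·21 = 42 ≡ 1, so λ ≡ 27.
  x = λ² - 3 - 5 = 729 - 8 ≡ 24; y = λ·(3 - 24) - 2 ≡ 5. → (24, 5)
6G: (24, 5) + (5, 15). λ = (15 - 5)/(5 - 24) ≡ 10/22 mod 41. 22⁻¹ ≡ 28 (mod 41) since 22·28 = 616 ≡ 1, so λ ≡ 34.
  x = λ² - 24 - 5 = 1156 - 29 ≡ 20; y = λ·(24 - 20) - 5 ≡ 8. → (20, 8)
7G: (20, 8) + (5, 15). λ = (15 - 8)/(5 - 20) ≡ 7/26 mod 41. 26⁻¹ ≡ 30 (mod 41) since 26·30 = 780 ≡ 1, so λ ≡ 5.
  x = λ² - 20 - 5 = 25 - 25 ≡ 0; y = λ·(20 - 0) - 8 ≡ 10. → (0, 10)
8G: (0, 10) + (5, 15). λ = (15 - 10)/(5 - 0) ≡ 5/5 mod 41. 5⁻¹ ≡ 33 (mod 41) since 5·33 = 165 ≡ 1, so λ ≡ 1.
  x = λ² - 0 - 5 = 1 - 5 ≡ 37; y = λ·(0 - 37) - 10 ≡ 35. → (37, 35)
9G: (37, 35) + (5, 15). λ = (15 - 35)/(5 - 37) ≡ 21/9 mod 41. 9⁻¹ ≡ 32 (mod 41), so λ ≡ 16.
  x = λ² - 37 - 5 = 256 - 42 ≡ 9; y = λ·(37 - 9) - 35 ≡ 3. → (9, 3)
10G: (9, 3) + (5, 15). λ = (15 - 3)/(5 - 9) ≡ 12/37 mod 41. 37⁻¹ ≡ 10 (mod 41), so λ ≡ 38.
  x = λ² - 9 - 5 = 1444 - 14 ≡ 36; y = λ·(9 - 36) - 3 ≡ 37. → (36, 37)
11G: (36, 37) + (5, 15). λ = (15 - 37)/(5 - 36) ≡ 19/10 mod 41. 10⁻¹ ≡ 37 (mod 41) since 10·37 = 370 ≡ 1, so λ ≡ 6.
  x = λ² - 36 - 5 = 36 - 41 ≡ 36; y = λ·(36 - 36) - 37 ≡ 4. → (36, 4)
12G: (36, 4) + (5, 15). λ = (15 - 4)/(5 - 36) ≡ 11/10 mod 41. 10⁻¹ ≡ 37 (mod 41) since 10·37 = 370 ≡ 1, so λ ≡ 38.
  x = λ² - 36 - 5 = 1444 - 41 ≡ 9; y = λ·(36 - 9) - 4 ≡ 38. → (9, 38)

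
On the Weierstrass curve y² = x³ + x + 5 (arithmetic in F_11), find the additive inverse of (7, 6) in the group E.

(7, 5)

-(7, 6) = (7, -6 mod 11) = (7, 5).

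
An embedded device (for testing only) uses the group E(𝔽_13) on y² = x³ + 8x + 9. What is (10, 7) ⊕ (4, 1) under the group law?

(0, 3)

(10, 7) + (4, 1). λ = (1 - 7)/(4 - 10) ≡ 7/7 mod 13. 7⁻¹ ≡ 2 (mod 13), so λ ≡ 1.
  x = λ² - 10 - 4 = 1 - 14 ≡ 0; y = λ·(10 - 0) - 7 ≡ 3. → (0, 3)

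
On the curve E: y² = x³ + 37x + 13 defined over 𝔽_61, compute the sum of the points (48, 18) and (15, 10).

(18, 17)

(48, 18) + (15, 10). λ = (10 - 18)/(15 - 48) ≡ 53/28 mod 61. 28⁻¹ ≡ 24 (mod 61) since 28·24 = 672 ≡ 1, so λ ≡ 52.
  x = λ² - 48 - 15 = 2704 - 63 ≡ 18; y = λ·(48 - 18) - 18 ≡ 17. → (18, 17)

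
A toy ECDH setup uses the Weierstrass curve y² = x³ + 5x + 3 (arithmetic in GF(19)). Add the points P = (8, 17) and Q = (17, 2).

(1, 3)

(8, 17) + (17, 2). λ = (2 - 17)/(17 - 8) ≡ 4/9 mod 19. 9⁻¹ ≡ 17 (mod 19), so λ ≡ 11.
  x = λ² - 8 - 17 = 121 - 25 ≡ 1; y = λ·(8 - 1) - 17 ≡ 3. → (1, 3)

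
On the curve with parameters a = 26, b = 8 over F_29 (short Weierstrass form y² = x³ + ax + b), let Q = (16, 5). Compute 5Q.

Repeated addition: build up to 5Q.
2Q: tangent at (16, 5): λ = (3·16² + 26)/(2·5) ≡ 11/10. 10⁻¹ ≡ 3 (mod 29), so λ ≡ 11·3 ≡ 4.
  x = λ² - 16 - 16 = 16 - 32 ≡ 13; y = λ·(16 - 13) - 5 ≡ 7. → (13, 7)
3Q: (13, 7) + (16, 5). λ = (5 - 7)/(16 - 13) ≡ 27/3 mod 29. 3⁻¹ ≡ 10 (mod 29) since 3·10 = 30 ≡ 1, so λ ≡ 9.
  x = λ² - 13 - 16 = 81 - 29 ≡ 23; y = λ·(13 - 23) - 7 ≡ 19. → (23, 19)
4Q: (23, 19) + (16, 5). λ = (5 - 19)/(16 - 23) ≡ 15/22 mod 29. 22⁻¹ ≡ 4 (mod 29), so λ ≡ 2.
  x = λ² - 23 - 16 = 4 - 39 ≡ 23; y = λ·(23 - 23) - 19 ≡ 10. → (23, 10)
5Q: (23, 10) + (16, 5). λ = (5 - 10)/(16 - 23) ≡ 24/22 mod 29. 22⁻¹ ≡ 4 (mod 29) since 22·4 = 88 ≡ 1, so λ ≡ 9.
  x = λ² - 23 - 16 = 81 - 39 ≡ 13; y = λ·(23 - 13) - 10 ≡ 22. → (13, 22)

(13, 22)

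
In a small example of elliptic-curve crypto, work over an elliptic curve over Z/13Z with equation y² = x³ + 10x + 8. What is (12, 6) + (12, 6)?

tangent at (12, 6): λ = (3·12² + 10)/(2·6) ≡ 0/12. 12⁻¹ ≡ 12 (mod 13) since 12·12 = 144 ≡ 1, so λ ≡ 0·12 ≡ 0.
  x = λ² - 12 - 12 = 0 - 24 ≡ 2; y = λ·(12 - 2) - 6 ≡ 7. → (2, 7)

(2, 7)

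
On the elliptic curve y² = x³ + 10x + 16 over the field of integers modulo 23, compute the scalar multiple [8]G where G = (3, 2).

(14, 5)

Repeated addition: build up to 8G.
2G: tangent at (3, 2): λ = (3·3² + 10)/(2·2) ≡ 14/4. 4⁻¹ ≡ 6 (mod 23), so λ ≡ 14·6 ≡ 15.
  x = λ² - 3 - 3 = 225 - 6 ≡ 12; y = λ·(3 - 12) - 2 ≡ 1. → (12, 1)
3G: (12, 1) + (3, 2). λ = (2 - 1)/(3 - 12) ≡ 1/14 mod 23. 14⁻¹ ≡ 5 (mod 23), so λ ≡ 5.
  x = λ² - 12 - 3 = 25 - 15 ≡ 10; y = λ·(12 - 10) - 1 ≡ 9. → (10, 9)
4G: (10, 9) + (3, 2). λ = (2 - 9)/(3 - 10) ≡ 16/16 mod 23. 16⁻¹ ≡ 13 (mod 23), so λ ≡ 1.
  x = λ² - 10 - 3 = 1 - 13 ≡ 11; y = λ·(10 - 11) - 9 ≡ 13. → (11, 13)
5G: (11, 13) + (3, 2). λ = (2 - 13)/(3 - 11) ≡ 12/15 mod 23. 15⁻¹ ≡ 20 (mod 23) since 15·20 = 300 ≡ 1, so λ ≡ 10.
  x = λ² - 11 - 3 = 100 - 14 ≡ 17; y = λ·(11 - 17) - 13 ≡ 19. → (17, 19)
6G: (17, 19) + (3, 2). λ = (2 - 19)/(3 - 17) ≡ 6/9 mod 23. 9⁻¹ ≡ 18 (mod 23), so λ ≡ 16.
  x = λ² - 17 - 3 = 256 - 20 ≡ 6; y = λ·(17 - 6) - 19 ≡ 19. → (6, 19)
7G: (6, 19) + (3, 2). λ = (2 - 19)/(3 - 6) ≡ 6/20 mod 23. 20⁻¹ ≡ 15 (mod 23), so λ ≡ 21.
  x = λ² - 6 - 3 = 441 - 9 ≡ 18; y = λ·(6 - 18) - 19 ≡ 5. → (18, 5)
8G: (18, 5) + (3, 2). λ = (2 - 5)/(3 - 18) ≡ 20/8 mod 23. 8⁻¹ ≡ 3 (mod 23), so λ ≡ 14.
  x = λ² - 18 - 3 = 196 - 21 ≡ 14; y = λ·(18 - 14) - 5 ≡ 5. → (14, 5)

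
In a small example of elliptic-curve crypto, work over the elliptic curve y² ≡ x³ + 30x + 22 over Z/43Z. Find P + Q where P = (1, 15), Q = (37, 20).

(2, 41)

(1, 15) + (37, 20). λ = (20 - 15)/(37 - 1) ≡ 5/36 mod 43. 36⁻¹ ≡ 6 (mod 43) since 36·6 = 216 ≡ 1, so λ ≡ 30.
  x = λ² - 1 - 37 = 900 - 38 ≡ 2; y = λ·(1 - 2) - 15 ≡ 41. → (2, 41)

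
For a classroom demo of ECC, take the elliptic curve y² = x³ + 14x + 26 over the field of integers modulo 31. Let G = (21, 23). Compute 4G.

Double-and-add on 4 = (100)₂. Start with G = (21, 23) for the leading 1-bit.
double: tangent at (21, 23): λ = (3·21² + 14)/(2·23) ≡ 4/15. 15⁻¹ ≡ 29 (mod 31), so λ ≡ 4·29 ≡ 23.
  x = λ² - 21 - 21 = 529 - 42 ≡ 22; y = λ·(21 - 22) - 23 ≡ 16. → (22, 16)
double: tangent at (22, 16): λ = (3·22² + 14)/(2·16) ≡ 9/1. 1⁻¹ ≡ 1 (mod 31), so λ ≡ 9·1 ≡ 9.
  x = λ² - 22 - 22 = 81 - 44 ≡ 6; y = λ·(22 - 6) - 16 ≡ 4. → (6, 4)

(6, 4)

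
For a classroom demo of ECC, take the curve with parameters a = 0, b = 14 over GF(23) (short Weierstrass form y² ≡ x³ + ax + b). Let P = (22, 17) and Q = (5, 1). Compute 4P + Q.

(4, 20)

First 4P:
Double-and-add on 4 = (100)₂. Start with P = (22, 17) for the leading 1-bit.
double: tangent at (22, 17): λ = (3·22² + 0)/(2·17) ≡ 3/11. 11⁻¹ ≡ 21 (mod 23) since 11·21 = 231 ≡ 1, so λ ≡ 3·21 ≡ 17.
  x = λ² - 22 - 22 = 289 - 44 ≡ 15; y = λ·(22 - 15) - 17 ≡ 10. → (15, 10)
double: tangent at (15, 10): λ = (3·15² + 0)/(2·10) ≡ 8/20. 20⁻¹ ≡ 15 (mod 23) since 20·15 = 300 ≡ 1, so λ ≡ 8·15 ≡ 5.
  x = λ² - 15 - 15 = 25 - 30 ≡ 18; y = λ·(15 - 18) - 10 ≡ 21. → (18, 21)
4P = (18, 21).
Finally 4P + Q:
(18, 21) + (5, 1). λ = (1 - 21)/(5 - 18) ≡ 3/10 mod 23. 10⁻¹ ≡ 7 (mod 23), so λ ≡ 21.
  x = λ² - 18 - 5 = 441 - 23 ≡ 4; y = λ·(18 - 4) - 21 ≡ 20. → (4, 20)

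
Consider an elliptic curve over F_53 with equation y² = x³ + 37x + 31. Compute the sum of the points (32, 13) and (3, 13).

(32, 13) + (3, 13). λ = (13 - 13)/(3 - 32) ≡ 0/24 mod 53. 24⁻¹ ≡ 42 (mod 53), so λ ≡ 0.
  x = λ² - 32 - 3 = 0 - 35 ≡ 18; y = λ·(32 - 18) - 13 ≡ 40. → (18, 40)

(18, 40)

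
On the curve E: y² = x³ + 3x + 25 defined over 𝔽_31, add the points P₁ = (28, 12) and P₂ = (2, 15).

(15, 2)

(28, 12) + (2, 15). λ = (15 - 12)/(2 - 28) ≡ 3/5 mod 31. 5⁻¹ ≡ 25 (mod 31), so λ ≡ 13.
  x = λ² - 28 - 2 = 169 - 30 ≡ 15; y = λ·(28 - 15) - 12 ≡ 2. → (15, 2)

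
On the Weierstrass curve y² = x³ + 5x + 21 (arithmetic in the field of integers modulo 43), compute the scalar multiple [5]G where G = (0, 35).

(13, 2)

Double-and-add on 5 = (101)₂. Start with G = (0, 35) for the leading 1-bit.
double: tangent at (0, 35): λ = (3·0² + 5)/(2·35) ≡ 5/27. 27⁻¹ ≡ 8 (mod 43), so λ ≡ 5·8 ≡ 40.
  x = λ² - 0 - 0 = 1600 - 0 ≡ 9; y = λ·(0 - 9) - 35 ≡ 35. → (9, 35)
double: tangent at (9, 35): λ = (3·9² + 5)/(2·35) ≡ 33/27. 27⁻¹ ≡ 8 (mod 43), so λ ≡ 33·8 ≡ 6.
  x = λ² - 9 - 9 = 36 - 18 ≡ 18; y = λ·(9 - 18) - 35 ≡ 40. → (18, 40)
add G: (18, 40) + (0, 35). λ = (35 - 40)/(0 - 18) ≡ 38/25 mod 43. 25⁻¹ ≡ 31 (mod 43) since 25·31 = 775 ≡ 1, so λ ≡ 17.
  x = λ² - 18 - 0 = 289 - 18 ≡ 13; y = λ·(18 - 13) - 40 ≡ 2. → (13, 2)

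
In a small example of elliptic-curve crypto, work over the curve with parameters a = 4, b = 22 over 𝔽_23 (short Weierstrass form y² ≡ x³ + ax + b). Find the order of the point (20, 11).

7

2P: tangent at (20, 11): λ = (3·20² + 4)/(2·11) ≡ 8/22. 22⁻¹ ≡ 22 (mod 23), so λ ≡ 8·22 ≡ 15.
  x = λ² - 20 - 20 = 225 - 40 ≡ 1; y = λ·(20 - 1) - 11 ≡ 21. → (1, 21)
3P: (1, 21) + (20, 11). λ = (11 - 21)/(20 - 1) ≡ 13/19 mod 23. 19⁻¹ ≡ 17 (mod 23), so λ ≡ 14.
  x = λ² - 1 - 20 = 196 - 21 ≡ 14; y = λ·(1 - 14) - 21 ≡ 4. → (14, 4)
4P: (14, 4) + (20, 11). λ = (11 - 4)/(20 - 14) ≡ 7/6 mod 23. 6⁻¹ ≡ 4 (mod 23) since 6·4 = 24 ≡ 1, so λ ≡ 5.
  x = λ² - 14 - 20 = 25 - 34 ≡ 14; y = λ·(14 - 14) - 4 ≡ 19. → (14, 19)
5P: (14, 19) + (20, 11). λ = (11 - 19)/(20 - 14) ≡ 15/6 mod 23. 6⁻¹ ≡ 4 (mod 23), so λ ≡ 14.
  x = λ² - 14 - 20 = 196 - 34 ≡ 1; y = λ·(14 - 1) - 19 ≡ 2. → (1, 2)
6P: (1, 2) + (20, 11). λ = (11 - 2)/(20 - 1) ≡ 9/19 mod 23. 19⁻¹ ≡ 17 (mod 23) since 19·17 = 323 ≡ 1, so λ ≡ 15.
  x = λ² - 1 - 20 = 225 - 21 ≡ 20; y = λ·(1 - 20) - 2 ≡ 12. → (20, 12)
7P: (20, 12) + (20, 11): same x and y₁ ≡ -y₂, so the sum is O.
7P = O, so the order is 7.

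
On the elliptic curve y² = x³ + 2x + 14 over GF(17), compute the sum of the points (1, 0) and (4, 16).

(14, 10)

(1, 0) + (4, 16). λ = (16 - 0)/(4 - 1) ≡ 16/3 mod 17. 3⁻¹ ≡ 6 (mod 17), so λ ≡ 11.
  x = λ² - 1 - 4 = 121 - 5 ≡ 14; y = λ·(1 - 14) - 0 ≡ 10. → (14, 10)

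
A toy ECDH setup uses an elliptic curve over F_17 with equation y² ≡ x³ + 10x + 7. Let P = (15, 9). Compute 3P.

Repeated addition: build up to 3P.
2P: tangent at (15, 9): λ = (3·15² + 10)/(2·9) ≡ 5/1. 1⁻¹ ≡ 1 (mod 17), so λ ≡ 5·1 ≡ 5.
  x = λ² - 15 - 15 = 25 - 30 ≡ 12; y = λ·(15 - 12) - 9 ≡ 6. → (12, 6)
3P: (12, 6) + (15, 9). λ = (9 - 6)/(15 - 12) ≡ 3/3 mod 17. 3⁻¹ ≡ 6 (mod 17), so λ ≡ 1.
  x = λ² - 12 - 15 = 1 - 27 ≡ 8; y = λ·(12 - 8) - 6 ≡ 15. → (8, 15)

(8, 15)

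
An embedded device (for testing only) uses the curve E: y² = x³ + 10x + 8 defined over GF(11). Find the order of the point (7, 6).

2P: tangent at (7, 6): λ = (3·7² + 10)/(2·6) ≡ 3/1. 1⁻¹ ≡ 1 (mod 11), so λ ≡ 3·1 ≡ 3.
  x = λ² - 7 - 7 = 9 - 14 ≡ 6; y = λ·(7 - 6) - 6 ≡ 8. → (6, 8)
3P: (6, 8) + (7, 6). λ = (6 - 8)/(7 - 6) ≡ 9/1 mod 11. 1⁻¹ ≡ 1 (mod 11), so λ ≡ 9.
  x = λ² - 6 - 7 = 81 - 13 ≡ 2; y = λ·(6 - 2) - 8 ≡ 6. → (2, 6)
4P: (2, 6) + (7, 6). λ = (6 - 6)/(7 - 2) ≡ 0/5 mod 11. 5⁻¹ ≡ 9 (mod 11), so λ ≡ 0.
  x = λ² - 2 - 7 = 0 - 9 ≡ 2; y = λ·(2 - 2) - 6 ≡ 5. → (2, 5)
5P: (2, 5) + (7, 6). λ = (6 - 5)/(7 - 2) ≡ 1/5 mod 11. 5⁻¹ ≡ 9 (mod 11), so λ ≡ 9.
  x = λ² - 2 - 7 = 81 - 9 ≡ 6; y = λ·(2 - 6) - 5 ≡ 3. → (6, 3)
6P: (6, 3) + (7, 6). λ = (6 - 3)/(7 - 6) ≡ 3/1 mod 11. 1⁻¹ ≡ 1 (mod 11) since 1·1 = 1 ≡ 1, so λ ≡ 3.
  x = λ² - 6 - 7 = 9 - 13 ≡ 7; y = λ·(6 - 7) - 3 ≡ 5. → (7, 5)
7P: (7, 5) + (7, 6): same x and y₁ ≡ -y₂, so the sum is 𝒪.
7P = 𝒪, so the order is 7.

7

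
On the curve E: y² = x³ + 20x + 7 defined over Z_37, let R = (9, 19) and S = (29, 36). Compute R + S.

(9, 19) + (29, 36). λ = (36 - 19)/(29 - 9) ≡ 17/20 mod 37. 20⁻¹ ≡ 13 (mod 37), so λ ≡ 36.
  x = λ² - 9 - 29 = 1296 - 38 ≡ 0; y = λ·(9 - 0) - 19 ≡ 9. → (0, 9)

(0, 9)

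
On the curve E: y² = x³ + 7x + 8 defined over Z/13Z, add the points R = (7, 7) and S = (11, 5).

(5, 5)

(7, 7) + (11, 5). λ = (5 - 7)/(11 - 7) ≡ 11/4 mod 13. 4⁻¹ ≡ 10 (mod 13) since 4·10 = 40 ≡ 1, so λ ≡ 6.
  x = λ² - 7 - 11 = 36 - 18 ≡ 5; y = λ·(7 - 5) - 7 ≡ 5. → (5, 5)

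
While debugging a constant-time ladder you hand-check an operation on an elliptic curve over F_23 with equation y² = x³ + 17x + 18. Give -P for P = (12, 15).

(12, 8)

-(12, 15) = (12, -15 mod 23) = (12, 8).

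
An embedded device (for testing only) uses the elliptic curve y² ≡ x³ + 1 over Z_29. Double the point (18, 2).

(27, 15)

tangent at (18, 2): λ = (3·18² + 0)/(2·2) ≡ 15/4. 4⁻¹ ≡ 22 (mod 29) since 4·22 = 88 ≡ 1, so λ ≡ 15·22 ≡ 11.
  x = λ² - 18 - 18 = 121 - 36 ≡ 27; y = λ·(18 - 27) - 2 ≡ 15. → (27, 15)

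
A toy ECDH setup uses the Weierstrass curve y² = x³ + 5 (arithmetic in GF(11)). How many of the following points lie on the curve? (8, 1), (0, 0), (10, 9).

(8, 1): 1² ≡ 1, rhs ≡ 0 → off.
(0, 0): 0² ≡ 0, rhs ≡ 5 → off.
(10, 9): 9² ≡ 4, rhs ≡ 4 → on.

1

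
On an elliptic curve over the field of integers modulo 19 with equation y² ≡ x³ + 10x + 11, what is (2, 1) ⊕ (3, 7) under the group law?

(2, 1) + (3, 7). λ = (7 - 1)/(3 - 2) ≡ 6/1 mod 19. 1⁻¹ ≡ 1 (mod 19), so λ ≡ 6.
  x = λ² - 2 - 3 = 36 - 5 ≡ 12; y = λ·(2 - 12) - 1 ≡ 15. → (12, 15)

(12, 15)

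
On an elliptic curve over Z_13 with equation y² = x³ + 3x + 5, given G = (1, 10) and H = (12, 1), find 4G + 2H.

First 4G:
Double-and-add on 4 = (100)₂. Start with G = (1, 10) for the leading 1-bit.
double: tangent at (1, 10): λ = (3·1² + 3)/(2·10) ≡ 6/7. 7⁻¹ ≡ 2 (mod 13), so λ ≡ 6·2 ≡ 12.
  x = λ² - 1 - 1 = 144 - 2 ≡ 12; y = λ·(1 - 12) - 10 ≡ 1. → (12, 1)
double: tangent at (12, 1): λ = (3·12² + 3)/(2·1) ≡ 6/2. 2⁻¹ ≡ 7 (mod 13) since 2·7 = 14 ≡ 1, so λ ≡ 6·7 ≡ 3.
  x = λ² - 12 - 12 = 9 - 24 ≡ 11; y = λ·(12 - 11) - 1 ≡ 2. → (11, 2)
4G = (11, 2).
Next 2H:
Repeated addition: build up to 2H.
2H: tangent at (12, 1): λ = (3·12² + 3)/(2·1) ≡ 6/2. 2⁻¹ ≡ 7 (mod 13), so λ ≡ 6·7 ≡ 3.
  x = λ² - 12 - 12 = 9 - 24 ≡ 11; y = λ·(12 - 11) - 1 ≡ 2. → (11, 2)
2H = (11, 2).
Finally 4G + 2H:
tangent at (11, 2): λ = (3·11² + 3)/(2·2) ≡ 2/4. 4⁻¹ ≡ 10 (mod 13), so λ ≡ 2·10 ≡ 7.
  x = λ² - 11 - 11 = 49 - 22 ≡ 1; y = λ·(11 - 1) - 2 ≡ 3. → (1, 3)

(1, 3)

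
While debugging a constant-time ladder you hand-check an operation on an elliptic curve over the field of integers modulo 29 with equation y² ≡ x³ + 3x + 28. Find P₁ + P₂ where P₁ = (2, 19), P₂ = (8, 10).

(14, 28)

(2, 19) + (8, 10). λ = (10 - 19)/(8 - 2) ≡ 20/6 mod 29. 6⁻¹ ≡ 5 (mod 29), so λ ≡ 13.
  x = λ² - 2 - 8 = 169 - 10 ≡ 14; y = λ·(2 - 14) - 19 ≡ 28. → (14, 28)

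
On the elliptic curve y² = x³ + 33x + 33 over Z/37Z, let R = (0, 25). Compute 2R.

tangent at (0, 25): λ = (3·0² + 33)/(2·25) ≡ 33/13. 13⁻¹ ≡ 20 (mod 37) since 13·20 = 260 ≡ 1, so λ ≡ 33·20 ≡ 31.
  x = λ² - 0 - 0 = 961 - 0 ≡ 36; y = λ·(0 - 36) - 25 ≡ 6. → (36, 6)

(36, 6)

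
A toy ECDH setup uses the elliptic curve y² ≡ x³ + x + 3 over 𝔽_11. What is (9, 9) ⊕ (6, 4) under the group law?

(0, 6)

(9, 9) + (6, 4). λ = (4 - 9)/(6 - 9) ≡ 6/8 mod 11. 8⁻¹ ≡ 7 (mod 11), so λ ≡ 9.
  x = λ² - 9 - 6 = 81 - 15 ≡ 0; y = λ·(9 - 0) - 9 ≡ 6. → (0, 6)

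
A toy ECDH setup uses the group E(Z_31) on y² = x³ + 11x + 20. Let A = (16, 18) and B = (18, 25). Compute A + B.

(16, 18) + (18, 25). λ = (25 - 18)/(18 - 16) ≡ 7/2 mod 31. 2⁻¹ ≡ 16 (mod 31), so λ ≡ 19.
  x = λ² - 16 - 18 = 361 - 34 ≡ 17; y = λ·(16 - 17) - 18 ≡ 25. → (17, 25)

(17, 25)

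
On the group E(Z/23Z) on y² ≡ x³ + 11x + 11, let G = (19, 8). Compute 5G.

(2, 15)

Double-and-add on 5 = (101)₂. Start with G = (19, 8) for the leading 1-bit.
double: tangent at (19, 8): λ = (3·19² + 11)/(2·8) ≡ 13/16. 16⁻¹ ≡ 13 (mod 23) since 16·13 = 208 ≡ 1, so λ ≡ 13·13 ≡ 8.
  x = λ² - 19 - 19 = 64 - 38 ≡ 3; y = λ·(19 - 3) - 8 ≡ 5. → (3, 5)
double: tangent at (3, 5): λ = (3·3² + 11)/(2·5) ≡ 15/10. 10⁻¹ ≡ 7 (mod 23) since 10·7 = 70 ≡ 1, so λ ≡ 15·7 ≡ 13.
  x = λ² - 3 - 3 = 169 - 6 ≡ 2; y = λ·(3 - 2) - 5 ≡ 8. → (2, 8)
add G: (2, 8) + (19, 8). λ = (8 - 8)/(19 - 2) ≡ 0/17 mod 23. 17⁻¹ ≡ 19 (mod 23), so λ ≡ 0.
  x = λ² - 2 - 19 = 0 - 21 ≡ 2; y = λ·(2 - 2) - 8 ≡ 15. → (2, 15)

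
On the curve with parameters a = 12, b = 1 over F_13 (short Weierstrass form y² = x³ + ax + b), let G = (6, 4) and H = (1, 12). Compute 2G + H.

(3, 8)

First 2G:
Repeated addition: build up to 2G.
2G: tangent at (6, 4): λ = (3·6² + 12)/(2·4) ≡ 3/8. 8⁻¹ ≡ 5 (mod 13), so λ ≡ 3·5 ≡ 2.
  x = λ² - 6 - 6 = 4 - 12 ≡ 5; y = λ·(6 - 5) - 4 ≡ 11. → (5, 11)
2G = (5, 11).
Finally 2G + H:
(5, 11) + (1, 12). λ = (12 - 11)/(1 - 5) ≡ 1/9 mod 13. 9⁻¹ ≡ 3 (mod 13), so λ ≡ 3.
  x = λ² - 5 - 1 = 9 - 6 ≡ 3; y = λ·(5 - 3) - 11 ≡ 8. → (3, 8)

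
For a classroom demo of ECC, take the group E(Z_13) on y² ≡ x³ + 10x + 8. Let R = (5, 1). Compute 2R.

tangent at (5, 1): λ = (3·5² + 10)/(2·1) ≡ 7/2. 2⁻¹ ≡ 7 (mod 13), so λ ≡ 7·7 ≡ 10.
  x = λ² - 5 - 5 = 100 - 10 ≡ 12; y = λ·(5 - 12) - 1 ≡ 7. → (12, 7)

(12, 7)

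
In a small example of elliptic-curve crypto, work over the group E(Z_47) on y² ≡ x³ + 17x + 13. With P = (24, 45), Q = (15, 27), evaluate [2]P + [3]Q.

First 2P:
Repeated addition: build up to 2P.
2P: tangent at (24, 45): λ = (3·24² + 17)/(2·45) ≡ 6/43. 43⁻¹ ≡ 35 (mod 47) since 43·35 = 1505 ≡ 1, so λ ≡ 6·35 ≡ 22.
  x = λ² - 24 - 24 = 484 - 48 ≡ 13; y = λ·(24 - 13) - 45 ≡ 9. → (13, 9)
2P = (13, 9).
Next 3Q:
Repeated addition: build up to 3Q.
2Q: tangent at (15, 27): λ = (3·15² + 17)/(2·27) ≡ 34/7. 7⁻¹ ≡ 27 (mod 47), so λ ≡ 34·27 ≡ 25.
  x = λ² - 15 - 15 = 625 - 30 ≡ 31; y = λ·(15 - 31) - 27 ≡ 43. → (31, 43)
3Q: (31, 43) + (15, 27). λ = (27 - 43)/(15 - 31) ≡ 31/31 mod 47. 31⁻¹ ≡ 44 (mod 47), so λ ≡ 1.
  x = λ² - 31 - 15 = 1 - 46 ≡ 2; y = λ·(31 - 2) - 43 ≡ 33. → (2, 33)
3Q = (2, 33).
Finally 2P + 3Q:
(13, 9) + (2, 33). λ = (33 - 9)/(2 - 13) ≡ 24/36 mod 47. 36⁻¹ ≡ 17 (mod 47) since 36·17 = 612 ≡ 1, so λ ≡ 32.
  x = λ² - 13 - 2 = 1024 - 15 ≡ 22; y = λ·(13 - 22) - 9 ≡ 32. → (22, 32)

(22, 32)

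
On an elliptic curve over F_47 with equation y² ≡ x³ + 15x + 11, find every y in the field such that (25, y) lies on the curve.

x³ + 15x + 11 = 16011 ≡ 31 (mod 47).
31 is a non-residue mod 47; no y exists.

none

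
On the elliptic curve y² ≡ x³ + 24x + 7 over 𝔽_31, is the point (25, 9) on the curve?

yes

y² = 9² ≡ 19; x³ + 24x + 7 = 16232 ≡ 19 (mod 31). 19 = 19.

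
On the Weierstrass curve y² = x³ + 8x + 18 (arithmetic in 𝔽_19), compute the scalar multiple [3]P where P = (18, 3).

(4, 0)

Repeated addition: build up to 3P.
2P: tangent at (18, 3): λ = (3·18² + 8)/(2·3) ≡ 11/6. 6⁻¹ ≡ 16 (mod 19), so λ ≡ 11·16 ≡ 5.
  x = λ² - 18 - 18 = 25 - 36 ≡ 8; y = λ·(18 - 8) - 3 ≡ 9. → (8, 9)
3P: (8, 9) + (18, 3). λ = (3 - 9)/(18 - 8) ≡ 13/10 mod 19. 10⁻¹ ≡ 2 (mod 19), so λ ≡ 7.
  x = λ² - 8 - 18 = 49 - 26 ≡ 4; y = λ·(8 - 4) - 9 ≡ 0. → (4, 0)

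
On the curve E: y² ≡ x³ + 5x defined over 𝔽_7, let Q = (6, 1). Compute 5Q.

Repeated addition: build up to 5Q.
2Q: tangent at (6, 1): λ = (3·6² + 5)/(2·1) ≡ 1/2. 2⁻¹ ≡ 4 (mod 7) since 2·4 = 8 ≡ 1, so λ ≡ 1·4 ≡ 4.
  x = λ² - 6 - 6 = 16 - 12 ≡ 4; y = λ·(6 - 4) - 1 ≡ 0. → (4, 0)
3Q: (4, 0) + (6, 1). λ = (1 - 0)/(6 - 4) ≡ 1/2 mod 7. 2⁻¹ ≡ 4 (mod 7), so λ ≡ 4.
  x = λ² - 4 - 6 = 16 - 10 ≡ 6; y = λ·(4 - 6) - 0 ≡ 6. → (6, 6)
4Q: (6, 6) + (6, 1): same x and y₁ ≡ -y₂, so the sum is O.
5Q: O + (6, 1) = (6, 1) (identity).

(6, 1)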